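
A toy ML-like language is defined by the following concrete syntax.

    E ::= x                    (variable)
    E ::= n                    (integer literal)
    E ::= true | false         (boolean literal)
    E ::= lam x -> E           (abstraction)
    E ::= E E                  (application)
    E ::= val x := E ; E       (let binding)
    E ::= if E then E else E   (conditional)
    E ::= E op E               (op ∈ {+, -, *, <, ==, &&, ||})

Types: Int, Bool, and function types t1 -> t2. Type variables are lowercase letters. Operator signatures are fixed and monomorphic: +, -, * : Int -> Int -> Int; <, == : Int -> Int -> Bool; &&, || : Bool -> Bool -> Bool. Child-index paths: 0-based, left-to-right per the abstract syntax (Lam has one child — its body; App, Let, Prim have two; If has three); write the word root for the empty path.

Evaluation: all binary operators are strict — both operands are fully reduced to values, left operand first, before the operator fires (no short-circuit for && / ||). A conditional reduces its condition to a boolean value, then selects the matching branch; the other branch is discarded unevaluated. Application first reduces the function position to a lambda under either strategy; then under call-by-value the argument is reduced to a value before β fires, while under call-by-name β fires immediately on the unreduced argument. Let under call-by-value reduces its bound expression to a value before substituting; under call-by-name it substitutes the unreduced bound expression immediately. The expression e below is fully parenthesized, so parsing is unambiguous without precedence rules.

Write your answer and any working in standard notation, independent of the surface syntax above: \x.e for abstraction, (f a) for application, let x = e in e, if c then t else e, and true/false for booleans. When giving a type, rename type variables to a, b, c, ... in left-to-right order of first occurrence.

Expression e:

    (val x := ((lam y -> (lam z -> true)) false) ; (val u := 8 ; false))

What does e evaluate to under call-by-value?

Answer: false

Trace:
step 0: (let x = ((\y.(\z.true)) false) in (let u = 8 in false))
step 1: [beta@0] (let x = (\z.true) in (let u = 8 in false))
step 2: [let@root] (let u = 8 in false)
step 3: [let@root] false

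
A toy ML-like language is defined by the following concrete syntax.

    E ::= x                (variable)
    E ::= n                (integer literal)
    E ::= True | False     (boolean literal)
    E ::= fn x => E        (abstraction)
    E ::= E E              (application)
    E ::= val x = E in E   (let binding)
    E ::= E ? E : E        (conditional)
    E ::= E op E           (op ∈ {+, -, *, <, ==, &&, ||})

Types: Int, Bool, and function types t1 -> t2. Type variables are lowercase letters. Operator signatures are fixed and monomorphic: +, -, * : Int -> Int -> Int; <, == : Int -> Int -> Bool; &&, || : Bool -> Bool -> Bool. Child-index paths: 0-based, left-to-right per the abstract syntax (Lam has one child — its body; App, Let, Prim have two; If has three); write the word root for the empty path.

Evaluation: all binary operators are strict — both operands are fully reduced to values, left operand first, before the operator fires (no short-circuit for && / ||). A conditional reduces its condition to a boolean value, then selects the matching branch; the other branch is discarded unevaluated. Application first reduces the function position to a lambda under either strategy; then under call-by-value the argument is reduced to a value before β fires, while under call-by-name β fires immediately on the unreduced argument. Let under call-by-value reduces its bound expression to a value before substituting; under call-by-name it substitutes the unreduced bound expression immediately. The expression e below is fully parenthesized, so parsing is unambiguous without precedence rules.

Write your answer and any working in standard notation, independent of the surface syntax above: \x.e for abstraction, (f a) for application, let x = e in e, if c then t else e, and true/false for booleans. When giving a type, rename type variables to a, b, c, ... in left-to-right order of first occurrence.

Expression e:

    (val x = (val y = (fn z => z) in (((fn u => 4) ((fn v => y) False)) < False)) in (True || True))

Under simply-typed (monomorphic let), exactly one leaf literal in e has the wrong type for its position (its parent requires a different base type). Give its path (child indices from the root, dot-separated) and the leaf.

Trace:
z : a
\z._ : a -> a
let y : a -> a
\u._ : b -> Int
y : a -> a
\v._ : c -> a -> a
  unify c -> a -> a ~ Bool -> d
  unify c ~ Bool
  unify a -> a ~ d
_ _ : a -> a
  unify b -> Int ~ (a -> a) -> e
  unify b ~ a -> a
  unify Int ~ e
_ _ : Int
  unify Int ~ Int
  unify Bool ~ Int
  FAIL: mismatch Bool ~ Int

Answer: 0.1.1 : false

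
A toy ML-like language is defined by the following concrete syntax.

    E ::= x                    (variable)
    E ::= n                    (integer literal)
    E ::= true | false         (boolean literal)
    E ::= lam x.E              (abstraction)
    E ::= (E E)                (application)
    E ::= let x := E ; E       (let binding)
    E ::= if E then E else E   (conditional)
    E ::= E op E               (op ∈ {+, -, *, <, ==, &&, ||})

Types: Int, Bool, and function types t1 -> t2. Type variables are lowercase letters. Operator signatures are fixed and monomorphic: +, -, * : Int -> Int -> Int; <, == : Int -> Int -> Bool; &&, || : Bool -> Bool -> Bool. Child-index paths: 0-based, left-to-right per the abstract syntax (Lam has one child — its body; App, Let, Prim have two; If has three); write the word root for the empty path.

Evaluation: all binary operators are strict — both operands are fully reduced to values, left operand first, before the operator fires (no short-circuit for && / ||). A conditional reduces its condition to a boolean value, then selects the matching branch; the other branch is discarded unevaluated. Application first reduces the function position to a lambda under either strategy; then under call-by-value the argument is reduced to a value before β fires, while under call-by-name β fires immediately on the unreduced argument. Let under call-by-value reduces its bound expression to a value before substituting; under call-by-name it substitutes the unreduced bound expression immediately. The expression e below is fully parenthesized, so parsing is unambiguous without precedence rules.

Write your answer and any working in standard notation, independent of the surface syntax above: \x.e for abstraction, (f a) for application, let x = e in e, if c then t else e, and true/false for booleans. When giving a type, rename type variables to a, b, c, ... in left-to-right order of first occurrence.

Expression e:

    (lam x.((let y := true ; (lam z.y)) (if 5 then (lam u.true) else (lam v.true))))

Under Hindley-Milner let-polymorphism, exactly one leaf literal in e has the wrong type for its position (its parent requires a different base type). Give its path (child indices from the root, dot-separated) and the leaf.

Answer: 0.1.0 : 5

Derivation:
let y : Bool
y : Bool
\z._ : b -> Bool
  unify Int ~ Bool
  FAIL: mismatch Int ~ Bool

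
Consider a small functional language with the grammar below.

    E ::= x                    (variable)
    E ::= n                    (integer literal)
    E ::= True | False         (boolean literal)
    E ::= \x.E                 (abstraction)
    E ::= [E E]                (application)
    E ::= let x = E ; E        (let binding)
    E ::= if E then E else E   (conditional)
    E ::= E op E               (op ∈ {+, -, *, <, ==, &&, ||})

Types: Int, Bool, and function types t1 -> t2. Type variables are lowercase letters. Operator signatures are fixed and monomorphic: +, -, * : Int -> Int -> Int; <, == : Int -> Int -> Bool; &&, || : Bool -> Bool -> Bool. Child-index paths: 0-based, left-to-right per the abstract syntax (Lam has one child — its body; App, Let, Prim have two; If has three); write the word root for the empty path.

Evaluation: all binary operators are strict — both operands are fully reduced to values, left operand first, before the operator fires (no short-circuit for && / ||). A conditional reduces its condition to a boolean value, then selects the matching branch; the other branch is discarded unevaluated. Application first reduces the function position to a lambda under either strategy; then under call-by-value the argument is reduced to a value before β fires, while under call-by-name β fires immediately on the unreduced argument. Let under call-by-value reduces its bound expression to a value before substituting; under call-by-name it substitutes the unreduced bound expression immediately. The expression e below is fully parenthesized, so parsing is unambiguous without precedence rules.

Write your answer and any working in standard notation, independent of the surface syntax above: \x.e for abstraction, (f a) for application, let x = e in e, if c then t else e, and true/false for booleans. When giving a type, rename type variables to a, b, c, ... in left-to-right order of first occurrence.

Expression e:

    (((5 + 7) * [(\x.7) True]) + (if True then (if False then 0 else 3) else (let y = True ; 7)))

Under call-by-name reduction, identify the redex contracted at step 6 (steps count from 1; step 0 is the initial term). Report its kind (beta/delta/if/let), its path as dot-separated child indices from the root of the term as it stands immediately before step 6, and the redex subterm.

Working:
step 0: (((5 + 7) * ((\x.7) true)) + (if true then (if false then 0 else 3) else (let y = true in 7)))
step 1: [delta@0.0] ((12 * ((\x.7) true)) + (if true then (if false then 0 else 3) else (let y = true in 7)))
step 2: [beta@0.1] ((12 * 7) + (if true then (if false then 0 else 3) else (let y = true in 7)))
step 3: [delta@0] (84 + (if true then (if false then 0 else 3) else (let y = true in 7)))
step 4: [if@1] (84 + (if false then 0 else 3))
step 5: [if@1] (84 + 3)
step 6: [delta@root] 87

Answer: delta at root : (84 + 3)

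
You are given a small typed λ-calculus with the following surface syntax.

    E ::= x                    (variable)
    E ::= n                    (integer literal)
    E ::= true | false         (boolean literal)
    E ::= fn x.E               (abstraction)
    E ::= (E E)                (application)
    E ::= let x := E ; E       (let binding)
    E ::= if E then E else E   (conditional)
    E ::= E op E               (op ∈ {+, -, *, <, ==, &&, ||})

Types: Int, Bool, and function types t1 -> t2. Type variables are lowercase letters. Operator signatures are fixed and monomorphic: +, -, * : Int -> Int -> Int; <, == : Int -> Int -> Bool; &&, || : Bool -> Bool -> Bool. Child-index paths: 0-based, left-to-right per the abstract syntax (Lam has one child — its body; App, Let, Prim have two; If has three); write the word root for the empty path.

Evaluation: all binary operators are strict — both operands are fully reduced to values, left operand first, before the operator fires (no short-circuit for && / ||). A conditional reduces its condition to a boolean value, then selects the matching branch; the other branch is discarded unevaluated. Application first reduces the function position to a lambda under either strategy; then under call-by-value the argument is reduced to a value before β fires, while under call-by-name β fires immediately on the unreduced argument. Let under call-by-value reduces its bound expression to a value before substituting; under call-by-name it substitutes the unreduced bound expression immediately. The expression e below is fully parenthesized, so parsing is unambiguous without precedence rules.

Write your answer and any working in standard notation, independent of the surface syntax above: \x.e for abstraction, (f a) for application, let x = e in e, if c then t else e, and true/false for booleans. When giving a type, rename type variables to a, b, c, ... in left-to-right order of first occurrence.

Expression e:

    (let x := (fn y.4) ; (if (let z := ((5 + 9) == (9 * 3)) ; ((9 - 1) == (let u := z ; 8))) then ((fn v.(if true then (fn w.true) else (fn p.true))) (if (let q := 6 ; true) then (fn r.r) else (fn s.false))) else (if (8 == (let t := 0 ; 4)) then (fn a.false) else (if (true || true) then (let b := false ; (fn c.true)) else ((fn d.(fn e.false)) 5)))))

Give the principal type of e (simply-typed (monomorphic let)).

Answer: a -> Bool

Working:
\y._ : a -> Int
let x : a -> Int
  unify Int ~ Int
  unify Int ~ Int
  unify Int ~ Int
  unify Int ~ Int
  unify Int ~ Int
  unify Int ~ Int
let z : Bool
  unify Int ~ Int
  unify Int ~ Int
  unify Int ~ Int
z : Bool
let u : Bool
  unify Int ~ Int
  unify Bool ~ Bool
  unify Bool ~ Bool
\w._ : c -> Bool
\p._ : d -> Bool
  unify c -> Bool ~ d -> Bool
  unify c ~ d
  unify Bool ~ Bool
\v._ : b -> d -> Bool
let q : Int
  unify Bool ~ Bool
r : e
\r._ : e -> e
\s._ : f -> Bool
  unify e -> e ~ f -> Bool
  unify e ~ f
  unify f ~ Bool
  unify b -> d -> Bool ~ (Bool -> Bool) -> g
  unify b ~ Bool -> Bool
  unify d -> Bool ~ g
_ _ : d -> Bool
  unify Int ~ Int
let t : Int
  unify Int ~ Int
  unify Bool ~ Bool
\a._ : h -> Bool
  unify Bool ~ Bool
  unify Bool ~ Bool
  unify Bool ~ Bool
let b : Bool
\c._ : i -> Bool
\e._ : k -> Bool
\d._ : j -> k -> Bool
  unify j -> k -> Bool ~ Int -> l
  unify j ~ Int
  unify k -> Bool ~ l
_ _ : k -> Bool
  unify i -> Bool ~ k -> Bool
  unify i ~ k
  unify Bool ~ Bool
  unify h -> Bool ~ k -> Bool
  unify h ~ k
  unify Bool ~ Bool
  unify d -> Bool ~ k -> Bool
  unify d ~ k
  unify Bool ~ Bool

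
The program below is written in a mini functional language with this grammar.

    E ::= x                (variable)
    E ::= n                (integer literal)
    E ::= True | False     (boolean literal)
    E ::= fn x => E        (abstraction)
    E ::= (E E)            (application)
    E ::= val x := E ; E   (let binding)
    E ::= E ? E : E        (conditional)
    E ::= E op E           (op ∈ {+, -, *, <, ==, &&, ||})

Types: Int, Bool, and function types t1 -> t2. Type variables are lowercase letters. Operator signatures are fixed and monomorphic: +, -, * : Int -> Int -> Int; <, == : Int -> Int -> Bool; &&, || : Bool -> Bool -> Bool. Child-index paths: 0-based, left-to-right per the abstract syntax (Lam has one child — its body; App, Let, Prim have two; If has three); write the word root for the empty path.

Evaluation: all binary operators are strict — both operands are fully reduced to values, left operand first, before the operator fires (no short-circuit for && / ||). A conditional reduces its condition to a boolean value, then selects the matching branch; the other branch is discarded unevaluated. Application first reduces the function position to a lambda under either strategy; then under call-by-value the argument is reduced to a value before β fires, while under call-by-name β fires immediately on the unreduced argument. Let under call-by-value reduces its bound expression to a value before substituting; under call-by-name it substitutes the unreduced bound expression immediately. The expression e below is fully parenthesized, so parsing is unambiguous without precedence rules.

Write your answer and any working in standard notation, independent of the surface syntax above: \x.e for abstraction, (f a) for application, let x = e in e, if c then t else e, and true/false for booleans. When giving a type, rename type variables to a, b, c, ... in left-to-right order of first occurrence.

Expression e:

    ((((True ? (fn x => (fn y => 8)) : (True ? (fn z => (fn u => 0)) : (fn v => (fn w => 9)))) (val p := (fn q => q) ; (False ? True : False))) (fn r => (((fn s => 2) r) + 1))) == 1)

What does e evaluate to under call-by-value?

Trace:
step 0: ((((if true then (\x.(\y.8)) else (if true then (\z.(\u.0)) else (\v.(\w.9)))) (let p = (\q.q) in (if false then true else false))) (\r.(((\s.2) r) + 1))) == 1)
step 1: [if@0.0.0] ((((\x.(\y.8)) (let p = (\q.q) in (if false then true else false))) (\r.(((\s.2) r) + 1))) == 1)
step 2: [let@0.0.1] ((((\x.(\y.8)) (if false then true else false)) (\r.(((\s.2) r) + 1))) == 1)
step 3: [if@0.0.1] ((((\x.(\y.8)) false) (\r.(((\s.2) r) + 1))) == 1)
step 4: [beta@0.0] (((\y.8) (\r.(((\s.2) r) + 1))) == 1)
step 5: [beta@0] (8 == 1)
step 6: [delta@root] false

Answer: false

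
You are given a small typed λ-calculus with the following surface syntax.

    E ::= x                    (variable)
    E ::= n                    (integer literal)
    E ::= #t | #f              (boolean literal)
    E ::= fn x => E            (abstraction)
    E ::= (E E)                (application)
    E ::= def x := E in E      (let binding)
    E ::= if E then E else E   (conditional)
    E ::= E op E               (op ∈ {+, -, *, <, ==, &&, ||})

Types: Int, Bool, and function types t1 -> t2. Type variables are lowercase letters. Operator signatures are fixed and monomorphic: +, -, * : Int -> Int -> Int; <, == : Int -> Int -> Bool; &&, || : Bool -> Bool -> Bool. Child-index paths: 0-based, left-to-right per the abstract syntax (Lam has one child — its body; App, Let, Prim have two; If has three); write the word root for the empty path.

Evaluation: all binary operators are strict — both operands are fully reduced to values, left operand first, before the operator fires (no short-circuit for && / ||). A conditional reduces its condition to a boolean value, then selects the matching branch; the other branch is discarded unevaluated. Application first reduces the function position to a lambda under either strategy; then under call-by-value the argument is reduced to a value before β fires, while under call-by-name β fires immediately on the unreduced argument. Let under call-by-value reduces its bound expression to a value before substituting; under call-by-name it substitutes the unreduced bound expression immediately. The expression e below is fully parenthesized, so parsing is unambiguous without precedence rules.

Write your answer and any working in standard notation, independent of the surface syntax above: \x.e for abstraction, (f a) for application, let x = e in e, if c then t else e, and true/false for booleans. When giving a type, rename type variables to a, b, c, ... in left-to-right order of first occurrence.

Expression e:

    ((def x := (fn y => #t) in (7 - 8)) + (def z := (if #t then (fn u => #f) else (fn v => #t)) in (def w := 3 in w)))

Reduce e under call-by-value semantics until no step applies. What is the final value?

Working:
step 0: ((let x = (\y.true) in (7 - 8)) + (let z = (if true then (\u.false) else (\v.true)) in (let w = 3 in w)))
step 1: [let@0] ((7 - 8) + (let z = (if true then (\u.false) else (\v.true)) in (let w = 3 in w)))
step 2: [delta@0] (-1 + (let z = (if true then (\u.false) else (\v.true)) in (let w = 3 in w)))
step 3: [if@1.0] (-1 + (let z = (\u.false) in (let w = 3 in w)))
step 4: [let@1] (-1 + (let w = 3 in w))
step 5: [let@1] (-1 + 3)
step 6: [delta@root] 2

Answer: 2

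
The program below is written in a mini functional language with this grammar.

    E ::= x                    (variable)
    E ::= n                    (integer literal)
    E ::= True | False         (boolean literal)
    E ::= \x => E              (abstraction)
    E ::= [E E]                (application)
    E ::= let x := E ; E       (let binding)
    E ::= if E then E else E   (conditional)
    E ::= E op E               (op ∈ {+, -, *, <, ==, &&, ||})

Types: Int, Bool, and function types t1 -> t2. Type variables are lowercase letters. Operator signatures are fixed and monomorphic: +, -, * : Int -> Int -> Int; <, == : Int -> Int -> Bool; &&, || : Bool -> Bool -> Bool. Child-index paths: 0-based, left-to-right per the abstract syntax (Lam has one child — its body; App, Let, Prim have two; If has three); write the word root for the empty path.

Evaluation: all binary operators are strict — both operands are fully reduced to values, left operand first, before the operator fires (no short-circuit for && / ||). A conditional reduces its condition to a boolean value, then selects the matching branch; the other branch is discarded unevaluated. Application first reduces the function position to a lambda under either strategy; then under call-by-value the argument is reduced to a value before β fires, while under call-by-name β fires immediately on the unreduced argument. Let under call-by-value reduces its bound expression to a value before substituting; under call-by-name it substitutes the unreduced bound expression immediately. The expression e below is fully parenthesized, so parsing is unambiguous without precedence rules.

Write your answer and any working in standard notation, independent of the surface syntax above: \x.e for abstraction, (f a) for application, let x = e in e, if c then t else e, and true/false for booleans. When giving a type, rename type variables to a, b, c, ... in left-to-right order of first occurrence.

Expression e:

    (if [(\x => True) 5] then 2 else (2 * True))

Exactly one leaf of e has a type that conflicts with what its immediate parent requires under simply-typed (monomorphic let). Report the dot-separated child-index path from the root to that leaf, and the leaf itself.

Trace:
\x._ : a -> Bool
  unify a -> Bool ~ Int -> b
  unify a ~ Int
  unify Bool ~ b
_ _ : Bool
  unify Bool ~ Bool
  unify Int ~ Int
  unify Bool ~ Int
  FAIL: mismatch Bool ~ Int

Answer: 2.1 : true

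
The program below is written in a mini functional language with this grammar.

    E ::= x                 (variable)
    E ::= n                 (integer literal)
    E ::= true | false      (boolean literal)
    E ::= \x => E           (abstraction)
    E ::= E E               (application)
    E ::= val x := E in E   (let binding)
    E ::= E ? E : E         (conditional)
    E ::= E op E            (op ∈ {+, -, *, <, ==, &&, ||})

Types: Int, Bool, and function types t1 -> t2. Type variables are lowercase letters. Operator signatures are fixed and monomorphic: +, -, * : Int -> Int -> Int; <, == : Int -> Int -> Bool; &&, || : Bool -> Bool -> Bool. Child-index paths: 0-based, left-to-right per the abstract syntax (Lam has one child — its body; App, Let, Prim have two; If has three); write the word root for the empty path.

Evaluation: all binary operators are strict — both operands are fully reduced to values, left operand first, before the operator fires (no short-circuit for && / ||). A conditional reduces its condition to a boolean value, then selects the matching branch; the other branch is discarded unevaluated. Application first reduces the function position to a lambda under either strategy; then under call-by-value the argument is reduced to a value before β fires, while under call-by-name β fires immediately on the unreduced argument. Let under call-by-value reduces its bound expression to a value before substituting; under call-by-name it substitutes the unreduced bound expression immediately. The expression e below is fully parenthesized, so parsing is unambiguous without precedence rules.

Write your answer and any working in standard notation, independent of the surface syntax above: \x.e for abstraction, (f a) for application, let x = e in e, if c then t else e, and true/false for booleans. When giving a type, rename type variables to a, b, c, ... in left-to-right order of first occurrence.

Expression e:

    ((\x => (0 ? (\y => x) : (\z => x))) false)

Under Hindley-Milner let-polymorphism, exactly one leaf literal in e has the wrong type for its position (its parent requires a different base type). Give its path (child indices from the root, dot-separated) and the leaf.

Derivation:
  unify Int ~ Bool
  FAIL: mismatch Int ~ Bool

Answer: 0.0.0 : 0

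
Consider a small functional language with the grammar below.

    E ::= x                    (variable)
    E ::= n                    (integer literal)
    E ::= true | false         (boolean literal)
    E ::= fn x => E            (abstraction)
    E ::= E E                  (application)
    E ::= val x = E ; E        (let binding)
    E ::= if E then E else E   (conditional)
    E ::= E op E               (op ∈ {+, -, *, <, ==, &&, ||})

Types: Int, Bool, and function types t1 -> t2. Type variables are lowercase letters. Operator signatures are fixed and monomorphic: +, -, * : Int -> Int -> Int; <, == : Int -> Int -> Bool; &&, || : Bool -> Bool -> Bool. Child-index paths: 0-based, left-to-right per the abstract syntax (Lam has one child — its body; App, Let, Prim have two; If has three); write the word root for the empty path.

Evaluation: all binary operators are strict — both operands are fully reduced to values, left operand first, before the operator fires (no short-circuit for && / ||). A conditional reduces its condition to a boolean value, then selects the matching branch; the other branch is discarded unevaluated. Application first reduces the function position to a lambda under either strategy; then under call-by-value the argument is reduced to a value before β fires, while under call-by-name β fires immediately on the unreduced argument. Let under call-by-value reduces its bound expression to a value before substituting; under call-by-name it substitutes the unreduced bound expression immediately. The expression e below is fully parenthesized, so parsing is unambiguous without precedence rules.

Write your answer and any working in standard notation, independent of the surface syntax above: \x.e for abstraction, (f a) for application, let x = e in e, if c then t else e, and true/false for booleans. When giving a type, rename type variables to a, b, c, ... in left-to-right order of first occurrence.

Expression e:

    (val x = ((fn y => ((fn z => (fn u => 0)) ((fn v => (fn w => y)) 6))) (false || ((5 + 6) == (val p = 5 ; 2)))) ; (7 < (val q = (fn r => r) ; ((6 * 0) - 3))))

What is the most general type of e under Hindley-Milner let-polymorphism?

Working:
\u._ : c -> Int
\z._ : b -> c -> Int
y : a
\w._ : e -> a
\v._ : d -> e -> a
  unify d -> e -> a ~ Int -> f
  unify d ~ Int
  unify e -> a ~ f
_ _ : e -> a
  unify b -> c -> Int ~ (e -> a) -> g
  unify b ~ e -> a
  unify c -> Int ~ g
_ _ : c -> Int
\y._ : a -> c -> Int
  unify Bool ~ Bool
  unify Int ~ Int
  unify Int ~ Int
  unify Int ~ Int
let p : Int
  unify Int ~ Int
  unify Bool ~ Bool
  unify a -> c -> Int ~ Bool -> h
  unify a ~ Bool
  unify c -> Int ~ h
_ _ : c -> Int
let x : forall. c -> Int
  unify Int ~ Int
r : i
\r._ : i -> i
let q : forall. i -> i
  unify Int ~ Int
  unify Int ~ Int
  unify Int ~ Int
  unify Int ~ Int
  unify Int ~ Int

Answer: Bool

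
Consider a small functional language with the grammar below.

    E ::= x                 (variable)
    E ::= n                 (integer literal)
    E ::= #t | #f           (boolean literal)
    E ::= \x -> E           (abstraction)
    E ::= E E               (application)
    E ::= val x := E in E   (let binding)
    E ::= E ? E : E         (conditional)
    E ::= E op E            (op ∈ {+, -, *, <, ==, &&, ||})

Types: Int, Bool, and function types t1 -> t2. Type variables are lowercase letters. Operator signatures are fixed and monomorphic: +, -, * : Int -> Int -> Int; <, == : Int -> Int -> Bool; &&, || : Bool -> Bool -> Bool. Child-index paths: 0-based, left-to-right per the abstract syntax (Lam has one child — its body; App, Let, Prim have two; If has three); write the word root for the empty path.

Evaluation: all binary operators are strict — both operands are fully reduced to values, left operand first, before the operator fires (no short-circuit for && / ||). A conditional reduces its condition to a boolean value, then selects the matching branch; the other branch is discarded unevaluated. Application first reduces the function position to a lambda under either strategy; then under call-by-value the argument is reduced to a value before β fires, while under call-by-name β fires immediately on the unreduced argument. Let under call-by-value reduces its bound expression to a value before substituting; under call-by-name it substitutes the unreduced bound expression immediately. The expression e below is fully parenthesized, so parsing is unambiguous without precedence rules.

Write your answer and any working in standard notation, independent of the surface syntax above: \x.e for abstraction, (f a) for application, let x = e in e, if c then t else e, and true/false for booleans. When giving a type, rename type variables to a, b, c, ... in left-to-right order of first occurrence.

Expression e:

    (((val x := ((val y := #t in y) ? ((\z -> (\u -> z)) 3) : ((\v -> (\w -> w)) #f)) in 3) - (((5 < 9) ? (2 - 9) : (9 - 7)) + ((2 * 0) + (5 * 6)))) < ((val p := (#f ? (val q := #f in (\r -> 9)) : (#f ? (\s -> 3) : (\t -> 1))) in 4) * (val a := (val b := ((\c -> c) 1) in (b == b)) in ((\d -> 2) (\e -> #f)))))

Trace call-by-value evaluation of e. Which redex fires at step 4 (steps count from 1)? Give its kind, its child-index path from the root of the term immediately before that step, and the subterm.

Answer: let at 0.0 : (let x = (\u.3) in 3)

Trace:
step 0: (((let x = (if (let y = true in y) then ((\z.(\u.z)) 3) else ((\v.(\w.w)) false)) in 3) - ((if (5 < 9) then (2 - 9) else (9 - 7)) + ((2 * 0) + (5 * 6)))) < ((let p = (if false then (let q = false in (\r.9)) else (if false then (\s.3) else (\t.1))) in 4) * (let a = (let b = ((\c.c) 1) in (b == b)) in ((\d.2) (\e.false)))))
step 1: [let@0.0.0.0] (((let x = (if true then ((\z.(\u.z)) 3) else ((\v.(\w.w)) false)) in 3) - ((if (5 < 9) then (2 - 9) else (9 - 7)) + ((2 * 0) + (5 * 6)))) < ((let p = (if false then (let q = false in (\r.9)) else (if false then (\s.3) else (\t.1))) in 4) * (let a = (let b = ((\c.c) 1) in (b == b)) in ((\d.2) (\e.false)))))
step 2: [if@0.0.0] (((let x = ((\z.(\u.z)) 3) in 3) - ((if (5 < 9) then (2 - 9) else (9 - 7)) + ((2 * 0) + (5 * 6)))) < ((let p = (if false then (let q = false in (\r.9)) else (if false then (\s.3) else (\t.1))) in 4) * (let a = (let b = ((\c.c) 1) in (b == b)) in ((\d.2) (\e.false)))))
step 3: [beta@0.0.0] (((let x = (\u.3) in 3) - ((if (5 < 9) then (2 - 9) else (9 - 7)) + ((2 * 0) + (5 * 6)))) < ((let p = (if false then (let q = false in (\r.9)) else (if false then (\s.3) else (\t.1))) in 4) * (let a = (let b = ((\c.c) 1) in (b == b)) in ((\d.2) (\e.false)))))
step 4: [let@0.0] ((3 - ((if (5 < 9) then (2 - 9) else (9 - 7)) + ((2 * 0) + (5 * 6)))) < ((let p = (if false then (let q = false in (\r.9)) else (if false then (\s.3) else (\t.1))) in 4) * (let a = (let b = ((\c.c) 1) in (b == b)) in ((\d.2) (\e.false)))))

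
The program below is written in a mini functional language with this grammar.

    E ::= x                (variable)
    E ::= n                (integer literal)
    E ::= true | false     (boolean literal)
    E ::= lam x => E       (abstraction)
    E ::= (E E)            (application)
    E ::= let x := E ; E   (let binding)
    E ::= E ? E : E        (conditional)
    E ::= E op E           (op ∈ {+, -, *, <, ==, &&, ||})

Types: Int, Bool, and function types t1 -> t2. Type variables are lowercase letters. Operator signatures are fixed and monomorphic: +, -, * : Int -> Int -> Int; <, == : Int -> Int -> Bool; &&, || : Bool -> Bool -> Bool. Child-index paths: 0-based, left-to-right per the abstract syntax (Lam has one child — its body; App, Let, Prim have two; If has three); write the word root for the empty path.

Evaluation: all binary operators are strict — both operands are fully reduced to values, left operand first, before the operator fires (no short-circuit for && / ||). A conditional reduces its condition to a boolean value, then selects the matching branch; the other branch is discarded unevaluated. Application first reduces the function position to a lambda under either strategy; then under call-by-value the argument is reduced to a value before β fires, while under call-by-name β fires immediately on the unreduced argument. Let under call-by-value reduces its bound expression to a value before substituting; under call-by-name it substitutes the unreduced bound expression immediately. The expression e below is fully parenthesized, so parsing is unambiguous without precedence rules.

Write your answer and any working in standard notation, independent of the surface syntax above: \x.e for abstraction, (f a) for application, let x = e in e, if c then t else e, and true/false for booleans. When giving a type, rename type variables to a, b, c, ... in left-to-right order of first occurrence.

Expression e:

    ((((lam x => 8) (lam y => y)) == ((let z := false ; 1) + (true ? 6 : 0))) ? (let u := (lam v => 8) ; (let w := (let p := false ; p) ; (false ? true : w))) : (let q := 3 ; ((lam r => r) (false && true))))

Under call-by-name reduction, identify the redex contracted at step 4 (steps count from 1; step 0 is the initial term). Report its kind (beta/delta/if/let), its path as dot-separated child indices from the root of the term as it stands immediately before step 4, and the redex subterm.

Trace:
step 0: (if (((\x.8) (\y.y)) == ((let z = false in 1) + (if true then 6 else 0))) then (let u = (\v.8) in (let w = (let p = false in p) in (if false then true else w))) else (let q = 3 in ((\r.r) (false && true))))
step 1: [beta@0.0] (if (8 == ((let z = false in 1) + (if true then 6 else 0))) then (let u = (\v.8) in (let w = (let p = false in p) in (if false then true else w))) else (let q = 3 in ((\r.r) (false && true))))
step 2: [let@0.1.0] (if (8 == (1 + (if true then 6 else 0))) then (let u = (\v.8) in (let w = (let p = false in p) in (if false then true else w))) else (let q = 3 in ((\r.r) (false && true))))
step 3: [if@0.1.1] (if (8 == (1 + 6)) then (let u = (\v.8) in (let w = (let p = false in p) in (if false then true else w))) else (let q = 3 in ((\r.r) (false && true))))
step 4: [delta@0.1] (if (8 == 7) then (let u = (\v.8) in (let w = (let p = false in p) in (if false then true else w))) else (let q = 3 in ((\r.r) (false && true))))

Answer: delta at 0.1 : (1 + 6)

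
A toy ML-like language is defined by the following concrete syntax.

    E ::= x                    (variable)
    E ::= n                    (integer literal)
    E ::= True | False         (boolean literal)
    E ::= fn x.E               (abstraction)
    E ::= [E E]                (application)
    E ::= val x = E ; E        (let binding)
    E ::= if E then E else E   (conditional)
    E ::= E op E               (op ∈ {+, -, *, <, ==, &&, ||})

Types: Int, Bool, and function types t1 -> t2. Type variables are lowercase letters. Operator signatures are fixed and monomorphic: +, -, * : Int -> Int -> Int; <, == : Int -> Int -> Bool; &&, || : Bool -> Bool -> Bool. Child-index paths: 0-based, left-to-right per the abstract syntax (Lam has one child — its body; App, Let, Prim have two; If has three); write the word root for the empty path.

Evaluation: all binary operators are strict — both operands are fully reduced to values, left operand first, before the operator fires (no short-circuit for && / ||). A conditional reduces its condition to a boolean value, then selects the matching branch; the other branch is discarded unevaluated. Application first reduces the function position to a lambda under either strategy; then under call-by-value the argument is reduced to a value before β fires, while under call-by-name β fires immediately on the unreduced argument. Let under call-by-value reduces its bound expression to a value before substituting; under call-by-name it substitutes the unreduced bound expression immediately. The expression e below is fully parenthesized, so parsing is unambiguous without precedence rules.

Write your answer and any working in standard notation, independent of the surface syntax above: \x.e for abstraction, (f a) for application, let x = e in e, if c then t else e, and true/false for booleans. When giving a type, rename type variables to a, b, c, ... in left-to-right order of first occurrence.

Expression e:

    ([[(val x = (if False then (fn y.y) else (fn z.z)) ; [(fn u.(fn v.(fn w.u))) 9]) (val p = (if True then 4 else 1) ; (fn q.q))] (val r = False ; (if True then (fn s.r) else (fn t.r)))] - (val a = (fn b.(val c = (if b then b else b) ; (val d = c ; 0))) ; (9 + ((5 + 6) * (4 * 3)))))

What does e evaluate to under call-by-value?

Working:
step 0: ((((let x = (if false then (\y.y) else (\z.z)) in ((\u.(\v.(\w.u))) 9)) (let p = (if true then 4 else 1) in (\q.q))) (let r = false in (if true then (\s.r) else (\t.r)))) - (let a = (\b.(let c = (if b then b else b) in (let d = c in 0))) in (9 + ((5 + 6) * (4 * 3)))))
step 1: [if@0.0.0.0] ((((let x = (\z.z) in ((\u.(\v.(\w.u))) 9)) (let p = (if true then 4 else 1) in (\q.q))) (let r = false in (if true then (\s.r) else (\t.r)))) - (let a = (\b.(let c = (if b then b else b) in (let d = c in 0))) in (9 + ((5 + 6) * (4 * 3)))))
step 2: [let@0.0.0] (((((\u.(\v.(\w.u))) 9) (let p = (if true then 4 else 1) in (\q.q))) (let r = false in (if true then (\s.r) else (\t.r)))) - (let a = (\b.(let c = (if b then b else b) in (let d = c in 0))) in (9 + ((5 + 6) * (4 * 3)))))
step 3: [beta@0.0.0] ((((\v.(\w.9)) (let p = (if true then 4 else 1) in (\q.q))) (let r = false in (if true then (\s.r) else (\t.r)))) - (let a = (\b.(let c = (if b then b else b) in (let d = c in 0))) in (9 + ((5 + 6) * (4 * 3)))))
step 4: [if@0.0.1.0] ((((\v.(\w.9)) (let p = 4 in (\q.q))) (let r = false in (if true then (\s.r) else (\t.r)))) - (let a = (\b.(let c = (if b then b else b) in (let d = c in 0))) in (9 + ((5 + 6) * (4 * 3)))))
step 5: [let@0.0.1] ((((\v.(\w.9)) (\q.q)) (let r = false in (if true then (\s.r) else (\t.r)))) - (let a = (\b.(let c = (if b then b else b) in (let d = c in 0))) in (9 + ((5 + 6) * (4 * 3)))))
step 6: [beta@0.0] (((\w.9) (let r = false in (if true then (\s.r) else (\t.r)))) - (let a = (\b.(let c = (if b then b else b) in (let d = c in 0))) in (9 + ((5 + 6) * (4 * 3)))))
step 7: [let@0.1] (((\w.9) (if true then (\s.false) else (\t.false))) - (let a = (\b.(let c = (if b then b else b) in (let d = c in 0))) in (9 + ((5 + 6) * (4 * 3)))))
step 8: [if@0.1] (((\w.9) (\s.false)) - (let a = (\b.(let c = (if b then b else b) in (let d = c in 0))) in (9 + ((5 + 6) * (4 * 3)))))
step 9: [beta@0] (9 - (let a = (\b.(let c = (if b then b else b) in (let d = c in 0))) in (9 + ((5 + 6) * (4 * 3)))))
step 10: [let@1] (9 - (9 + ((5 + 6) * (4 * 3))))
step 11: [delta@1.1.0] (9 - (9 + (11 * (4 * 3))))
step 12: [delta@1.1.1] (9 - (9 + (11 * 12)))
step 13: [delta@1.1] (9 - (9 + 132))
step 14: [delta@1] (9 - 141)
step 15: [delta@root] -132

Answer: -132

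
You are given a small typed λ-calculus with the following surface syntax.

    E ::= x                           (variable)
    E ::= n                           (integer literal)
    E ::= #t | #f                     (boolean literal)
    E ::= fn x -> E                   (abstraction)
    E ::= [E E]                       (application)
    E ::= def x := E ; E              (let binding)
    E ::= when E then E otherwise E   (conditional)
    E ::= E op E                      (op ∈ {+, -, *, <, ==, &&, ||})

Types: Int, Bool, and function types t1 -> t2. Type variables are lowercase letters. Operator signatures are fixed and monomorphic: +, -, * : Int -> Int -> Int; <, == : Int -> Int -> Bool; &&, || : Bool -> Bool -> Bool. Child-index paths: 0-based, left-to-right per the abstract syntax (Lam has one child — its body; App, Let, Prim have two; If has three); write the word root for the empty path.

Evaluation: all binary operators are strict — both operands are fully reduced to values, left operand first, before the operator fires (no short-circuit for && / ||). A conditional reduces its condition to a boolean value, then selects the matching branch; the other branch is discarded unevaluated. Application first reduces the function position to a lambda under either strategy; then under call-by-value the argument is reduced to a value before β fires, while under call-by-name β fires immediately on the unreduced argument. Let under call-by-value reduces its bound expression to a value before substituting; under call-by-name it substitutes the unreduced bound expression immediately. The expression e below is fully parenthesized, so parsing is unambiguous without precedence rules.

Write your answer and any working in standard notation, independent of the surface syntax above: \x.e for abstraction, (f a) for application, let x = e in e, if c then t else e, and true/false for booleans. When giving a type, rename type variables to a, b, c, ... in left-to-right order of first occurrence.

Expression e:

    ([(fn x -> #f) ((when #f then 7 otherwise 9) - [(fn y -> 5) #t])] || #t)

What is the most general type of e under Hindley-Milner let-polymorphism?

Answer: Bool

Trace:
\x._ : a -> Bool
  unify Bool ~ Bool
  unify Int ~ Int
  unify Int ~ Int
\y._ : b -> Int
  unify b -> Int ~ Bool -> c
  unify b ~ Bool
  unify Int ~ c
_ _ : Int
  unify Int ~ Int
  unify a -> Bool ~ Int -> d
  unify a ~ Int
  unify Bool ~ d
_ _ : Bool
  unify Bool ~ Bool
  unify Bool ~ Bool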